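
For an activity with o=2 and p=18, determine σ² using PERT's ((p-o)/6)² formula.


σ² = ((p - o) / 6)² = (p - o)² / 36
= (18 - 2)² / 36
= 16² / 36
= 256 / 36
= 7.1111


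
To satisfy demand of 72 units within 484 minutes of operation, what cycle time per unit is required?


Cycle time = available time / demand
= 484 / 72
= 6.72 min/unit


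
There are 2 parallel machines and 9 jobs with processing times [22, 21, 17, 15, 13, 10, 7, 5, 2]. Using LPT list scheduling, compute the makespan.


Jobs (LPT sorted): [22, 21, 17, 15, 13, 10, 7, 5, 2]
Machines: 2
  J=22 → Machine 1 (load: 0+22=22)
  J=21 → Machine 2 (load: 0+21=21)
  J=17 → Machine 2 (load: 21+17=38)
  J=15 → Machine 1 (load: 22+15=37)
  J=13 → Machine 1 (load: 37+13=50)
  J=10 → Machine 2 (load: 38+10=48)
  J=7 → Machine 2 (load: 48+7=55)
  J=5 → Machine 1 (load: 50+5=55)
  J=2 → Machine 1 (load: 55+2=57)
Machine loads: [57, 55]
Makespan = max = 57 time units


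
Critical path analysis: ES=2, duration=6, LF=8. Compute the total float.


EF = ES + duration = 2 + 6 = 8
LS = LF - duration = 8 - 6 = 2
Total Float = LF - EF = 8 - 8
(or LS - ES = 2 - 2)
= 0


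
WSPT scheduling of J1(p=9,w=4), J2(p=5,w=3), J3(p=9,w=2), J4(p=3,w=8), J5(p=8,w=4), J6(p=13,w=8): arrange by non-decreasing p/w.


WSPT (Smith's rule): sort by p/w ascending
  J4: p/w = 3/8 = 0.375
  J6: p/w = 13/8 = 1.625
  J2: p/w = 5/3 = 1.667
  J5: p/w = 8/4 = 2.000
  J1: p/w = 9/4 = 2.250
  J3: p/w = 9/2 = 4.500
Order: J4 → J6 → J2 → J5 → J1 → J3


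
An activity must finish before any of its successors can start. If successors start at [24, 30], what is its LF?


LF = min of all successor start times
Successors start at: [24, 30]
LF = min(24, 30)
= 24


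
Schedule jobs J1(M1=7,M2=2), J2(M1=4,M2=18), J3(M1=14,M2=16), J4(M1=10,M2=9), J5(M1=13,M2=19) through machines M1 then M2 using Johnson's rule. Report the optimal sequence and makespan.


Johnson's rule:
Group 1 (M1≤M2, sort by M1): ['J2', 'J5', 'J3']
Group 2 (M1>M2, sort desc M2): ['J4', 'J1']
Sequence: J2 → J5 → J3 → J4 → J1
Makespan calculation:
  J2: M1 done=4, M2 done=22
  J5: M1 done=17, M2 done=41
  J3: M1 done=31, M2 done=57
  J4: M1 done=41, M2 done=66
  J1: M1 done=48, M2 done=68
= Sequence: J2 → J5 → J3 → J4 → J1, Makespan: 68


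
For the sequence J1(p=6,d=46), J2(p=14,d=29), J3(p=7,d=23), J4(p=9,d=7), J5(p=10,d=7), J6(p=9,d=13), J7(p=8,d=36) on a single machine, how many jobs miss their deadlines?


Completion vs due date:
  J1: C=6, d=46 → on time
  J2: C=20, d=29 → on time
  J3: C=27, d=23 → TARDY
  J4: C=36, d=7 → TARDY
  J5: C=46, d=7 → TARDY
  J6: C=55, d=13 → TARDY
  J7: C=63, d=36 → TARDY
Tardy jobs: J3, J4, J5, J6, J7
Count = 5


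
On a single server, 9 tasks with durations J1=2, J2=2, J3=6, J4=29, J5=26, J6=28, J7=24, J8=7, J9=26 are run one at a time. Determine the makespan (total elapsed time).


Sequential makespan: sum all processing times
= 2 + 2 + 6 + 29 + 26 + 28 + 24 + 7 + 26
= 150 time units


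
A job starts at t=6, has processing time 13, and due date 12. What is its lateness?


Completion = 6 + 13 = 19
Lateness = C - d = 19 - 12
= 7


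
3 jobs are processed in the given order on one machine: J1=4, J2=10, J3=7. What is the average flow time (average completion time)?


Completion times:
  J1: completes at 4
  J2: completes at 14
  J3: completes at 21
Sum = 39
Average = 39/3
= 13.00


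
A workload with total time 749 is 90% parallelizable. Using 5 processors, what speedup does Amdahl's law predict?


Amdahl's law: T_p = T × ((1-p) + p/N)
= 749 × ((1-0.9) + 0.9/5)
= 749 × (0.10 + 0.1800)
= 749 × 0.2800
= 209.72
Speedup = 749/209.72
= 3.57×


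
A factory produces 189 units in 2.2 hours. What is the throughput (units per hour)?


Throughput = units / time
= 189 / 2.2
= 85.9 units/hour


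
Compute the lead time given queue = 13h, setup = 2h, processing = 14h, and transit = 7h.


Lead time = queue + setup + processing + transit
= 13 + 2 + 14 + 7
= 36 hours


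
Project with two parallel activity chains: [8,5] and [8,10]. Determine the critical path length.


Path A: 8 + 5 = 13
Path B: 8 + 10 = 18
Critical path = longest = max(13, 18)
= 18 (Path B)


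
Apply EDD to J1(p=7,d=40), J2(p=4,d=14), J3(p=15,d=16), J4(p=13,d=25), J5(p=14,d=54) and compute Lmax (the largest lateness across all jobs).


EDD order: J2 → J3 → J4 → J1 → J5
Completion and lateness:
  J2: C=4, d=14, L=4-14=-10
  J3: C=19, d=16, L=19-16=3
  J4: C=32, d=25, L=32-25=7
  J1: C=39, d=40, L=39-40=-1
  J5: C=53, d=54, L=53-54=-1
Lmax = max(-10, 3, 7, -1, -1)
= 7


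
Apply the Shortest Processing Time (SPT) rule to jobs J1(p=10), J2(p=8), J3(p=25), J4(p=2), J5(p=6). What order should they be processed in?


SPT: sort by shortest processing time
  J4: p=2
  J5: p=6
  J2: p=8
  J1: p=10
  J3: p=25
Order: J4 → J5 → J2 → J1 → J3


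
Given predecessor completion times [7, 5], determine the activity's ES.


ES = max of all predecessor completion times
Predecessors: [7, 5]
ES = max(7, 5)
= 7


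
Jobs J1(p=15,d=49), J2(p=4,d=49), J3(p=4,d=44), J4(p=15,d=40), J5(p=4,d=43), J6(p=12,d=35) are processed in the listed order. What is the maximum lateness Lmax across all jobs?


Lateness per job (L = C - d):
  J1: C=15, d=49, L=-34
  J2: C=19, d=49, L=-30
  J3: C=23, d=44, L=-21
  J4: C=38, d=40, L=-2
  J5: C=42, d=43, L=-1
  J6: C=54, d=35, L=19
Lmax = max(-34, -30, -21, -2, -1, 19)
= 19


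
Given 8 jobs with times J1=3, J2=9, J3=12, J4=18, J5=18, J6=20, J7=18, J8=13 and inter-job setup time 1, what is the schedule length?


Makespan = Σ processing + (n-1) × setup
= (3 + 9 + 12 + 18 + 18 + 20 + 18 + 13) + (8-1)×1
= 111 + 7
= 118 time units


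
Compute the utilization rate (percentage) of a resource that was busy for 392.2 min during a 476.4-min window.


Utilization = busy / total × 100
= 392.2 / 476.4 × 100
= 82.3%


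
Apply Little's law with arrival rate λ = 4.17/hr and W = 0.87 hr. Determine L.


Little's law: L = λ × W
= 4.17 × 0.87
= 3.63


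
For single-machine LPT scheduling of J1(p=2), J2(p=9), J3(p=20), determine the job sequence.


LPT: sort by longest processing time first
  J3: p=20
  J2: p=9
  J1: p=2
Order: J3 → J2 → J1


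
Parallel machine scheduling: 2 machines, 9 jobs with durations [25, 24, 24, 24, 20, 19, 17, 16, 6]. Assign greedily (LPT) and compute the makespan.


Jobs (LPT sorted): [25, 24, 24, 24, 20, 19, 17, 16, 6]
Machines: 2
  J=25 → Machine 1 (load: 0+25=25)
  J=24 → Machine 2 (load: 0+24=24)
  J=24 → Machine 2 (load: 24+24=48)
  J=24 → Machine 1 (load: 25+24=49)
  J=20 → Machine 2 (load: 48+20=68)
  J=19 → Machine 1 (load: 49+19=68)
  J=17 → Machine 1 (load: 68+17=85)
  J=16 → Machine 2 (load: 68+16=84)
  J=6 → Machine 2 (load: 84+6=90)
Machine loads: [85, 90]
Makespan = max = 90 time units


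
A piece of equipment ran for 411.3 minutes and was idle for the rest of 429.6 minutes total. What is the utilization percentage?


Utilization = busy / total × 100
= 411.3 / 429.6 × 100
= 95.7%


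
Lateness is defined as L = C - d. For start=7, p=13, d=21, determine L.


Completion = 7 + 13 = 20
Lateness = C - d = 20 - 21
= -1


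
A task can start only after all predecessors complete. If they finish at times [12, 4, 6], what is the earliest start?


ES = max of all predecessor completion times
Predecessors: [12, 4, 6]
ES = max(12, 4, 6)
= 12


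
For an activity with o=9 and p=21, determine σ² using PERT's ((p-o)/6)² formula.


σ² = ((p - o) / 6)² = (p - o)² / 36
= (21 - 9)² / 36
= 12² / 36
= 144 / 36
= 4.0000


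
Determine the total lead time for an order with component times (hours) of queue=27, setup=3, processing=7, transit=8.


Lead time = queue + setup + processing + transit
= 27 + 3 + 7 + 8
= 45 hours


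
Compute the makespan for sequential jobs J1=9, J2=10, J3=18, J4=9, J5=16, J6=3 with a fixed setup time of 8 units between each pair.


Makespan = Σ processing + (n-1) × setup
= (9 + 10 + 18 + 9 + 16 + 3) + (6-1)×8
= 65 + 40
= 105 time units


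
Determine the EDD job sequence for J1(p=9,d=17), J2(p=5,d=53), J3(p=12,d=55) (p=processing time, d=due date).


EDD: sort by earliest due date
  J1: d=17, p=9
  J2: d=53, p=5
  J3: d=55, p=12
Order: J1 → J2 → J3


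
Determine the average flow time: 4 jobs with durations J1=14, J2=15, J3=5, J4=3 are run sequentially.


Completion times:
  J1: completes at 14
  J2: completes at 29
  J3: completes at 34
  J4: completes at 37
Sum = 114
Average = 114/4
= 28.50


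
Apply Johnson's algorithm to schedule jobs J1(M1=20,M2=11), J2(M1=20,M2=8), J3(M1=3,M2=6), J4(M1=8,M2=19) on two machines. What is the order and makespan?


Johnson's rule:
Group 1 (M1≤M2, sort by M1): ['J3', 'J4']
Group 2 (M1>M2, sort desc M2): ['J1', 'J2']
Sequence: J3 → J4 → J1 → J2
Makespan calculation:
  J3: M1 done=3, M2 done=9
  J4: M1 done=11, M2 done=30
  J1: M1 done=31, M2 done=42
  J2: M1 done=51, M2 done=59
= Sequence: J3 → J4 → J1 → J2, Makespan: 59


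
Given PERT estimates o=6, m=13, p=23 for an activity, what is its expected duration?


te = (o + 4m + p) / 6
= (6 + 4×13 + 23) / 6
= (6 + 52 + 23) / 6
= 81 / 6
= 13.50


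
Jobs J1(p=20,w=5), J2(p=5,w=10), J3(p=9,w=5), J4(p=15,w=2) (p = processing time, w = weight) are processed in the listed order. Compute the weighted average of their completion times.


Completion times:
  J1: C=20, w×C=5×20=100
  J2: C=25, w×C=10×25=250
  J3: C=34, w×C=5×34=170
  J4: C=49, w×C=2×49=98
Sum w×C = 618
Sum w = 22
Weighted avg = 618/22
= 28.09


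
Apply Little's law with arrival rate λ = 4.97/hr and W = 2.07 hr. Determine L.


Little's law: L = λ × W
= 4.97 × 2.07
= 10.29


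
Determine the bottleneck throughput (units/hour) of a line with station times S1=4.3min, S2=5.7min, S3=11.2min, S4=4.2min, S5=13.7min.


Bottleneck = longest station time
Station times: [4.3, 5.7, 11.2, 4.2, 13.7]
Max = 13.7 min
Rate = 60 / 13.7
= 4.38 units/hour (bottleneck: 13.7min)


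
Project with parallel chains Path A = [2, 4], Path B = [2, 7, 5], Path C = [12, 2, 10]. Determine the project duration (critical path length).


Path A: 2 + 4 = 6
Path B: 2 + 7 + 5 = 14
Path C: 12 + 2 + 10 = 24
Critical path = longest = max(6, 14, 24)
= 24 (Path C)


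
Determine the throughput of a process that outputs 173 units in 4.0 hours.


Throughput = units / time
= 173 / 4.0
= 43.2 units/hour


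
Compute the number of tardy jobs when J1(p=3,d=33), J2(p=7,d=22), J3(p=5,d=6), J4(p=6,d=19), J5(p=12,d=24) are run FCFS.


Completion vs due date:
  J1: C=3, d=33 → on time
  J2: C=10, d=22 → on time
  J3: C=15, d=6 → TARDY
  J4: C=21, d=19 → TARDY
  J5: C=33, d=24 → TARDY
Tardy jobs: J3, J4, J5
Count = 3


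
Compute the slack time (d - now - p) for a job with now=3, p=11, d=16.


Slack = due - current_time - processing
= 16 - 3 - 11
= 2


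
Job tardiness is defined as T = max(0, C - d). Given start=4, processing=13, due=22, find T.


Completion = start + processing = 4 + 13 = 17
Tardiness = max(0, C - d) = max(0, 17 - 22)
= max(0, -5)
= 0


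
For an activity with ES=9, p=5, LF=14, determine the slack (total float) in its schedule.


EF = ES + duration = 9 + 5 = 14
LS = LF - duration = 14 - 5 = 9
Total Float = LF - EF = 14 - 14
(or LS - ES = 9 - 9)
= 0


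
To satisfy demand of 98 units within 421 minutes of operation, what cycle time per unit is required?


Cycle time = available time / demand
= 421 / 98
= 4.30 min/unit


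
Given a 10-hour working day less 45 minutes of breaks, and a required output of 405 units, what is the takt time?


Available = 10×60 - 45 = 555 min
Takt time = 555 / 405
= 1.37 min/unit


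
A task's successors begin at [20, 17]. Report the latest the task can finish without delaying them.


LF = min of all successor start times
Successors start at: [20, 17]
LF = min(20, 17)
= 17


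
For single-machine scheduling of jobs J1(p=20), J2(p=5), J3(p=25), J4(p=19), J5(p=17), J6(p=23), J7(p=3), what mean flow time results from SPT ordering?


SPT order: J7 → J2 → J5 → J4 → J1 → J6 → J3
Completion times:
  J7: C=3
  J2: C=8
  J5: C=25
  J4: C=44
  J1: C=64
  J6: C=87
  J3: C=112
Sum = 343, n = 7
Mean flow = 343/7
= 49.00


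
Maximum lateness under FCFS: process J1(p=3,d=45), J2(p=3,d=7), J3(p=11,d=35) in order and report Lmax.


Lateness per job (L = C - d):
  J1: C=3, d=45, L=-42
  J2: C=6, d=7, L=-1
  J3: C=17, d=35, L=-18
Lmax = max(-42, -1, -18)
= -1


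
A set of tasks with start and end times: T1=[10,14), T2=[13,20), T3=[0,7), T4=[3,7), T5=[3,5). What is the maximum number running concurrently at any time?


Check each time point for overlaps:
  t=3: 3 tasks active (T3, T4, T5)
Max concurrent = 3


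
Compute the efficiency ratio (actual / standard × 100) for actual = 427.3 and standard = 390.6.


Efficiency = (actual / standard) × 100
= (427.3 / 390.6) × 100
= 109.4%


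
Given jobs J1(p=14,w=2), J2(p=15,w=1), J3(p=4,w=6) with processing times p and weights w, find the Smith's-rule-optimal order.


WSPT (Smith's rule): sort by p/w ascending
  J3: p/w = 4/6 = 0.667
  J1: p/w = 14/2 = 7.000
  J2: p/w = 15/1 = 15.000
Order: J3 → J1 → J2


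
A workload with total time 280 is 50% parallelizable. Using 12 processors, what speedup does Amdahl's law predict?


Amdahl's law: T_p = T × ((1-p) + p/N)
= 280 × ((1-0.5) + 0.5/12)
= 280 × (0.50 + 0.0417)
= 280 × 0.5417
= 151.67
Speedup = 280/151.67
= 1.85×


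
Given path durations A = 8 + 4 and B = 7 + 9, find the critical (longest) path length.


Path A: 8 + 4 = 12
Path B: 7 + 9 = 16
Critical path = longest = max(12, 16)
= 16 (Path B)


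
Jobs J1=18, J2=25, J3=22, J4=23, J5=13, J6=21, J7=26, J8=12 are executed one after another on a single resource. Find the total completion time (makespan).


Sequential makespan: sum all processing times
= 18 + 25 + 22 + 23 + 13 + 21 + 26 + 12
= 160 time units


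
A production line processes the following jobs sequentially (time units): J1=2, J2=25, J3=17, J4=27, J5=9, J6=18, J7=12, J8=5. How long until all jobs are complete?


Sequential makespan: sum all processing times
= 2 + 25 + 17 + 27 + 9 + 18 + 12 + 5
= 115 time units


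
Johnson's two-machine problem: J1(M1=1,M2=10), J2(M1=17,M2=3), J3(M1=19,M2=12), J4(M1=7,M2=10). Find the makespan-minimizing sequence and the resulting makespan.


Johnson's rule:
Group 1 (M1≤M2, sort by M1): ['J1', 'J4']
Group 2 (M1>M2, sort desc M2): ['J3', 'J2']
Sequence: J1 → J4 → J3 → J2
Makespan calculation:
  J1: M1 done=1, M2 done=11
  J4: M1 done=8, M2 done=21
  J3: M1 done=27, M2 done=39
  J2: M1 done=44, M2 done=47
= Sequence: J1 → J4 → J3 → J2, Makespan: 47


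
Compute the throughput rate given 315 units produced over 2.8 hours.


Throughput = units / time
= 315 / 2.8
= 112.5 units/hour


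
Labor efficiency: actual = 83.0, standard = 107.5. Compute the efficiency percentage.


Efficiency = (actual / standard) × 100
= (83.0 / 107.5) × 100
= 77.2%


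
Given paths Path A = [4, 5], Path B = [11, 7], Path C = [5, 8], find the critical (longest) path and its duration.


Path A: 4 + 5 = 9
Path B: 11 + 7 = 18
Path C: 5 + 8 = 13
Critical path = longest = max(9, 18, 13)
= 18 (Path B)


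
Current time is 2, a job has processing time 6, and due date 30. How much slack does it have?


Slack = due - current_time - processing
= 30 - 2 - 6
= 22


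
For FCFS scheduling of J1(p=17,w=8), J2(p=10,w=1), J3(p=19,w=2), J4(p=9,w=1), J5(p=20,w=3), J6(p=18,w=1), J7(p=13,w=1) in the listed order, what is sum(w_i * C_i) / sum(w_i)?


Completion times:
  J1: C=17, w×C=8×17=136
  J2: C=27, w×C=1×27=27
  J3: C=46, w×C=2×46=92
  J4: C=55, w×C=1×55=55
  J5: C=75, w×C=3×75=225
  J6: C=93, w×C=1×93=93
  J7: C=106, w×C=1×106=106
Sum w×C = 734
Sum w = 17
Weighted avg = 734/17
= 43.18


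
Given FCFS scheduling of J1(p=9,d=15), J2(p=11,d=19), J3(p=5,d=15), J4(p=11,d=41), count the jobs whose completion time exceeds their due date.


Completion vs due date:
  J1: C=9, d=15 → on time
  J2: C=20, d=19 → TARDY
  J3: C=25, d=15 → TARDY
  J4: C=36, d=41 → on time
Tardy jobs: J2, J3
Count = 2


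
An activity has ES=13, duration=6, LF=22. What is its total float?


EF = ES + duration = 13 + 6 = 19
LS = LF - duration = 22 - 6 = 16
Total Float = LF - EF = 22 - 19
(or LS - ES = 16 - 13)
= 3


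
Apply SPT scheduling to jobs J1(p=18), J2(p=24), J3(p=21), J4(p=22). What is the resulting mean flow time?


SPT order: J1 → J3 → J4 → J2
Completion times:
  J1: C=18
  J3: C=39
  J4: C=61
  J2: C=85
Sum = 203, n = 4
Mean flow = 203/4
= 50.75


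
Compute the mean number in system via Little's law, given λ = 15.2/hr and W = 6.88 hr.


Little's law: L = λ × W
= 15.2 × 6.88
= 104.58


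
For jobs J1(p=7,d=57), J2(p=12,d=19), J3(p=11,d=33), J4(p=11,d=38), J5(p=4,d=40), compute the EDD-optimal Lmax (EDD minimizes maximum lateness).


EDD order: J2 → J3 → J4 → J5 → J1
Completion and lateness:
  J2: C=12, d=19, L=12-19=-7
  J3: C=23, d=33, L=23-33=-10
  J4: C=34, d=38, L=34-38=-4
  J5: C=38, d=40, L=38-40=-2
  J1: C=45, d=57, L=45-57=-12
Lmax = max(-7, -10, -4, -2, -12)
= -2


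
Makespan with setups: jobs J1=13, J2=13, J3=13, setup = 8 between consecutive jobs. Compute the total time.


Makespan = Σ processing + (n-1) × setup
= (13 + 13 + 13) + (3-1)×8
= 39 + 16
= 55 time units


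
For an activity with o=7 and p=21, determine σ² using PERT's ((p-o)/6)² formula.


σ² = ((p - o) / 6)² = (p - o)² / 36
= (21 - 7)² / 36
= 14² / 36
= 196 / 36
= 5.4444


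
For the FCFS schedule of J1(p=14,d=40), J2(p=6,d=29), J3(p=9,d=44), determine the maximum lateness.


Lateness per job (L = C - d):
  J1: C=14, d=40, L=-26
  J2: C=20, d=29, L=-9
  J3: C=29, d=44, L=-15
Lmax = max(-26, -9, -15)
= -9


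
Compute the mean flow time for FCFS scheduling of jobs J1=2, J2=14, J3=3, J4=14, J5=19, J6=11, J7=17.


Completion times:
  J1: completes at 2
  J2: completes at 16
  J3: completes at 19
  J4: completes at 33
  J5: completes at 52
  J6: completes at 63
  J7: completes at 80
Sum = 265
Average = 265/7
= 37.86


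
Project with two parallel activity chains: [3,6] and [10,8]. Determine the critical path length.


Path A: 3 + 6 = 9
Path B: 10 + 8 = 18
Critical path = longest = max(9, 18)
= 18 (Path B)


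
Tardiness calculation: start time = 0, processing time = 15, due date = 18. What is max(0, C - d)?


Completion = start + processing = 0 + 15 = 15
Tardiness = max(0, C - d) = max(0, 15 - 18)
= max(0, -3)
= 0


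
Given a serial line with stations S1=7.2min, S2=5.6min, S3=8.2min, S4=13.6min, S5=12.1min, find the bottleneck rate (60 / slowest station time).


Bottleneck = longest station time
Station times: [7.2, 5.6, 8.2, 13.6, 12.1]
Max = 13.6 min
Rate = 60 / 13.6
= 4.41 units/hour (bottleneck: 13.6min)


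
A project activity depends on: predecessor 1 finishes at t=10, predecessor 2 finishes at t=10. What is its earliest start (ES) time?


ES = max of all predecessor completion times
Predecessors: [10, 10]
ES = max(10, 10)
= 10


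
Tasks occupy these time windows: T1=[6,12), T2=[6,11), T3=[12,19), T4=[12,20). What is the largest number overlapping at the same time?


Check each time point for overlaps:
  t=6: 2 tasks active (T1, T2)
Max concurrent = 2


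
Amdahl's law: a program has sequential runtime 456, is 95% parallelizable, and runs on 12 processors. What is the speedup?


Amdahl's law: T_p = T × ((1-p) + p/N)
= 456 × ((1-0.95) + 0.95/12)
= 456 × (0.05 + 0.0792)
= 456 × 0.1292
= 58.90
Speedup = 456/58.90
= 7.74×


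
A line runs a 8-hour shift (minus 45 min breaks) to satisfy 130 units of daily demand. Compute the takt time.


Available = 8×60 - 45 = 435 min
Takt time = 435 / 130
= 3.35 min/unit


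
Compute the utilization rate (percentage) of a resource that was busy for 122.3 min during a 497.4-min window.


Utilization = busy / total × 100
= 122.3 / 497.4 × 100
= 24.6%


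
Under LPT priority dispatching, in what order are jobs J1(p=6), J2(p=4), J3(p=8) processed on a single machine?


LPT: sort by longest processing time first
  J3: p=8
  J1: p=6
  J2: p=4
Order: J3 → J1 → J2


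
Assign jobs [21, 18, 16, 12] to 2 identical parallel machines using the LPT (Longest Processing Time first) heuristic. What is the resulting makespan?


Jobs (LPT sorted): [21, 18, 16, 12]
Machines: 2
  J=21 → Machine 1 (load: 0+21=21)
  J=18 → Machine 2 (load: 0+18=18)
  J=16 → Machine 2 (load: 18+16=34)
  J=12 → Machine 1 (load: 21+12=33)
Machine loads: [33, 34]
Makespan = max = 34 time units


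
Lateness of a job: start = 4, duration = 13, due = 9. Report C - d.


Completion = 4 + 13 = 17
Lateness = C - d = 17 - 9
= 8


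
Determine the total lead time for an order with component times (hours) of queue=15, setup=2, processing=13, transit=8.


Lead time = queue + setup + processing + transit
= 15 + 2 + 13 + 8
= 38 hours


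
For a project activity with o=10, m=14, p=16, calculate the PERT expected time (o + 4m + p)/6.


te = (o + 4m + p) / 6
= (10 + 4×14 + 16) / 6
= (10 + 56 + 16) / 6
= 82 / 6
= 13.67


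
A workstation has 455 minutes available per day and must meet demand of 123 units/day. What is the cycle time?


Cycle time = available time / demand
= 455 / 123
= 3.70 min/unit


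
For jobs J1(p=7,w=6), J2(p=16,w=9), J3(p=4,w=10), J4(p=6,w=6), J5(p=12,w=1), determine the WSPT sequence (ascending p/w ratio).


WSPT (Smith's rule): sort by p/w ascending
  J3: p/w = 4/10 = 0.400
  J4: p/w = 6/6 = 1.000
  J1: p/w = 7/6 = 1.167
  J2: p/w = 16/9 = 1.778
  J5: p/w = 12/1 = 12.000
Order: J3 → J4 → J1 → J2 → J5


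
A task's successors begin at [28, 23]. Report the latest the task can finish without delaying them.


LF = min of all successor start times
Successors start at: [28, 23]
LF = min(28, 23)
= 23


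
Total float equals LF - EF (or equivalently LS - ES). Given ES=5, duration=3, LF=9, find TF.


EF = ES + duration = 5 + 3 = 8
LS = LF - duration = 9 - 3 = 6
Total Float = LF - EF = 9 - 8
(or LS - ES = 6 - 5)
= 1


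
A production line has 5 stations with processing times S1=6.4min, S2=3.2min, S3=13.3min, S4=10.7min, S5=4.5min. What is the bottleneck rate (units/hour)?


Bottleneck = longest station time
Station times: [6.4, 3.2, 13.3, 10.7, 4.5]
Max = 13.3 min
Rate = 60 / 13.3
= 4.51 units/hour (bottleneck: 13.3min)


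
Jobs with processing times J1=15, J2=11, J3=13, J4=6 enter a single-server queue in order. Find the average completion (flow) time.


Completion times:
  J1: completes at 15
  J2: completes at 26
  J3: completes at 39
  J4: completes at 45
Sum = 125
Average = 125/4
= 31.25


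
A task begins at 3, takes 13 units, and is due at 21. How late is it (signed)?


Completion = 3 + 13 = 16
Lateness = C - d = 16 - 21
= -5


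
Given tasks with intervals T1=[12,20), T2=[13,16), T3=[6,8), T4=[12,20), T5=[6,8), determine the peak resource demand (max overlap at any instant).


Check each time point for overlaps:
  t=13: 3 tasks active (T1, T2, T4)
Max concurrent = 3


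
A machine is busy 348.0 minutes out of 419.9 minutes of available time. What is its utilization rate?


Utilization = busy / total × 100
= 348.0 / 419.9 × 100
= 82.9%


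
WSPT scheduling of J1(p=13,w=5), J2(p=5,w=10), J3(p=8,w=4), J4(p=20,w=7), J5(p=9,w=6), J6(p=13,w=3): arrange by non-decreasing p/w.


WSPT (Smith's rule): sort by p/w ascending
  J2: p/w = 5/10 = 0.500
  J5: p/w = 9/6 = 1.500
  J3: p/w = 8/4 = 2.000
  J1: p/w = 13/5 = 2.600
  J4: p/w = 20/7 = 2.857
  J6: p/w = 13/3 = 4.333
Order: J2 → J5 → J3 → J1 → J4 → J6


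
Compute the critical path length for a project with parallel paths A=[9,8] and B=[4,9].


Path A: 9 + 8 = 17
Path B: 4 + 9 = 13
Critical path = longest = max(17, 13)
= 17 (Path A)


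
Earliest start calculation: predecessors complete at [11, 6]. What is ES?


ES = max of all predecessor completion times
Predecessors: [11, 6]
ES = max(11, 6)
= 11


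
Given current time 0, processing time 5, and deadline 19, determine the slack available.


Slack = due - current_time - processing
= 19 - 0 - 5
= 14


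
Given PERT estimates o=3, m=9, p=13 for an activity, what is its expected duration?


te = (o + 4m + p) / 6
= (3 + 4×9 + 13) / 6
= (3 + 36 + 13) / 6
= 52 / 6
= 8.67


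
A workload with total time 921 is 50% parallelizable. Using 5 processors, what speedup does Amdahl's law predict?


Amdahl's law: T_p = T × ((1-p) + p/N)
= 921 × ((1-0.5) + 0.5/5)
= 921 × (0.50 + 0.1000)
= 921 × 0.6000
= 552.60
Speedup = 921/552.60
= 1.67×


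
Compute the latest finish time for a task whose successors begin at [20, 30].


LF = min of all successor start times
Successors start at: [20, 30]
LF = min(20, 30)
= 20


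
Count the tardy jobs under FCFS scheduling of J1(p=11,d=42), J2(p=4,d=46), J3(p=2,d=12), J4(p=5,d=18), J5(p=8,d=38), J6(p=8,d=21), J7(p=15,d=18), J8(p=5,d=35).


Completion vs due date:
  J1: C=11, d=42 → on time
  J2: C=15, d=46 → on time
  J3: C=17, d=12 → TARDY
  J4: C=22, d=18 → TARDY
  J5: C=30, d=38 → on time
  J6: C=38, d=21 → TARDY
  J7: C=53, d=18 → TARDY
  J8: C=58, d=35 → TARDY
Tardy jobs: J3, J4, J6, J7, J8
Count = 5


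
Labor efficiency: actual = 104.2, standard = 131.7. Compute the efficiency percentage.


Efficiency = (actual / standard) × 100
= (104.2 / 131.7) × 100
= 79.1%


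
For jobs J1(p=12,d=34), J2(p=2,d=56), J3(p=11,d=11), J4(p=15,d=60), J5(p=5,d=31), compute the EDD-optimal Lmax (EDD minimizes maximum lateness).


EDD order: J3 → J5 → J1 → J2 → J4
Completion and lateness:
  J3: C=11, d=11, L=11-11=0
  J5: C=16, d=31, L=16-31=-15
  J1: C=28, d=34, L=28-34=-6
  J2: C=30, d=56, L=30-56=-26
  J4: C=45, d=60, L=45-60=-15
Lmax = max(0, -15, -6, -26, -15)
= 0


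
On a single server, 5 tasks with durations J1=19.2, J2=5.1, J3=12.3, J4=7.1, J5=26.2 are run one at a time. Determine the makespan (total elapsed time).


Sequential makespan: sum all processing times
= 19.2 + 5.1 + 12.3 + 7.1 + 26.2
= 69.9 time units


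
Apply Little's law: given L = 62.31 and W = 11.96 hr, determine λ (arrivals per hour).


Little's law: L = λW → λ = L / W
= 62.31 / 11.96
= 5.21 per hour


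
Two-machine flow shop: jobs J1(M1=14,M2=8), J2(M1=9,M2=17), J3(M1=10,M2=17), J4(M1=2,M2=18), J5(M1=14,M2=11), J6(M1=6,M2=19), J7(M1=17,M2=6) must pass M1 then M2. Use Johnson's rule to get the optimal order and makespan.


Johnson's rule:
Group 1 (M1≤M2, sort by M1): ['J4', 'J6', 'J2', 'J3']
Group 2 (M1>M2, sort desc M2): ['J5', 'J1', 'J7']
Sequence: J4 → J6 → J2 → J3 → J5 → J1 → J7
Makespan calculation:
  J4: M1 done=2, M2 done=20
  J6: M1 done=8, M2 done=39
  J2: M1 done=17, M2 done=56
  J3: M1 done=27, M2 done=73
  J5: M1 done=41, M2 done=84
  J1: M1 done=55, M2 done=92
  J7: M1 done=72, M2 done=98
= Sequence: J4 → J6 → J2 → J3 → J5 → J1 → J7, Makespan: 98


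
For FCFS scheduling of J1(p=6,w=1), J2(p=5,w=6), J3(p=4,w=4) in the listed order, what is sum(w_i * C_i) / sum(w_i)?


Completion times:
  J1: C=6, w×C=1×6=6
  J2: C=11, w×C=6×11=66
  J3: C=15, w×C=4×15=60
Sum w×C = 132
Sum w = 11
Weighted avg = 132/11
= 12.00


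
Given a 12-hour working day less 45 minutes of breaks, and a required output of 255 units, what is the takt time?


Available = 12×60 - 45 = 675 min
Takt time = 675 / 255
= 2.65 min/unit


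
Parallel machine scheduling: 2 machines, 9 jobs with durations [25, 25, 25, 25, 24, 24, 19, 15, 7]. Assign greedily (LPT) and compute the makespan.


Jobs (LPT sorted): [25, 25, 25, 25, 24, 24, 19, 15, 7]
Machines: 2
  J=25 → Machine 1 (load: 0+25=25)
  J=25 → Machine 2 (load: 0+25=25)
  J=25 → Machine 1 (load: 25+25=50)
  J=25 → Machine 2 (load: 25+25=50)
  J=24 → Machine 1 (load: 50+24=74)
  J=24 → Machine 2 (load: 50+24=74)
  J=19 → Machine 1 (load: 74+19=93)
  J=15 → Machine 2 (load: 74+15=89)
  J=7 → Machine 2 (load: 89+7=96)
Machine loads: [93, 96]
Makespan = max = 96 time units


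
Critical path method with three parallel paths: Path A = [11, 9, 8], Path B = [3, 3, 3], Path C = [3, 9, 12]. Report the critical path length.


Path A: 11 + 9 + 8 = 28
Path B: 3 + 3 + 3 = 9
Path C: 3 + 9 + 12 = 24
Critical path = longest = max(28, 9, 24)
= 28 (Path A)


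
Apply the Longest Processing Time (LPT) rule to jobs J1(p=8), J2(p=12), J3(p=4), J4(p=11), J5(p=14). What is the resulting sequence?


LPT: sort by longest processing time first
  J5: p=14
  J2: p=12
  J4: p=11
  J1: p=8
  J3: p=4
Order: J5 → J2 → J4 → J1 → J3


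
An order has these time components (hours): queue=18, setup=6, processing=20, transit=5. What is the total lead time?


Lead time = queue + setup + processing + transit
= 18 + 6 + 20 + 5
= 49 hours


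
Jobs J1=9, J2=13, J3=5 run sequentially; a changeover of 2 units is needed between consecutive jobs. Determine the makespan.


Makespan = Σ processing + (n-1) × setup
= (9 + 13 + 5) + (3-1)×2
= 27 + 4
= 31 time units


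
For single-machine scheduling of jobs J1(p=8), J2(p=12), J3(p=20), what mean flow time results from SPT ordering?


SPT order: J1 → J2 → J3
Completion times:
  J1: C=8
  J2: C=20
  J3: C=40
Sum = 68, n = 3
Mean flow = 68/3
= 22.67


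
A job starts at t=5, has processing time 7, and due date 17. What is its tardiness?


Completion = start + processing = 5 + 7 = 12
Tardiness = max(0, C - d) = max(0, 12 - 17)
= max(0, -5)
= 0


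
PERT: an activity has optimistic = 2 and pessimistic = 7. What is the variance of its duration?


σ² = ((p - o) / 6)² = (p - o)² / 36
= (7 - 2)² / 36
= 5² / 36
= 25 / 36
= 0.6944


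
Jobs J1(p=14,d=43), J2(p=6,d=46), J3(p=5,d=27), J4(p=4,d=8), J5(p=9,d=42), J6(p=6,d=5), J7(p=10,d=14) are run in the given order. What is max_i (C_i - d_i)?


Lateness per job (L = C - d):
  J1: C=14, d=43, L=-29
  J2: C=20, d=46, L=-26
  J3: C=25, d=27, L=-2
  J4: C=29, d=8, L=21
  J5: C=38, d=42, L=-4
  J6: C=44, d=5, L=39
  J7: C=54, d=14, L=40
Lmax = max(-29, -26, -2, 21, -4, 39, 40)
= 40


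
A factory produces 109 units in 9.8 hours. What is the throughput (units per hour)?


Throughput = units / time
= 109 / 9.8
= 11.1 units/hour


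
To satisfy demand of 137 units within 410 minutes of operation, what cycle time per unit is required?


Cycle time = available time / demand
= 410 / 137
= 2.99 min/unit


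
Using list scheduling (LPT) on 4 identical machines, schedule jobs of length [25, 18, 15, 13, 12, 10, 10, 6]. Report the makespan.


Jobs (LPT sorted): [25, 18, 15, 13, 12, 10, 10, 6]
Machines: 4
  J=25 → Machine 1 (load: 0+25=25)
  J=18 → Machine 2 (load: 0+18=18)
  J=15 → Machine 3 (load: 0+15=15)
  J=13 → Machine 4 (load: 0+13=13)
  J=12 → Machine 4 (load: 13+12=25)
  J=10 → Machine 3 (load: 15+10=25)
  J=10 → Machine 2 (load: 18+10=28)
  J=6 → Machine 1 (load: 25+6=31)
Machine loads: [31, 28, 25, 25]
Makespan = max = 31 time units


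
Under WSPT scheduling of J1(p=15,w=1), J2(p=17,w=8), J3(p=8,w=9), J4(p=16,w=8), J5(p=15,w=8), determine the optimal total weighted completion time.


WSPT order (by p/w): J3 → J5 → J4 → J2 → J1
  J3: C=8, w·C=9×8=72
  J5: C=23, w·C=8×23=184
  J4: C=39, w·C=8×39=312
  J2: C=56, w·C=8×56=448
  J1: C=71, w·C=1×71=71
Σ w·C = 1087
= 1087


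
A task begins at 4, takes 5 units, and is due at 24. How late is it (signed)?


Completion = 4 + 5 = 9
Lateness = C - d = 9 - 24
= -15


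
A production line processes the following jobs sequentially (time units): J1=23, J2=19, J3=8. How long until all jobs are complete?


Sequential makespan: sum all processing times
= 23 + 19 + 8
= 50 time units


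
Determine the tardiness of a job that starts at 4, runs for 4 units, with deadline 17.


Completion = start + processing = 4 + 4 = 8
Tardiness = max(0, C - d) = max(0, 8 - 17)
= max(0, -9)
= 0


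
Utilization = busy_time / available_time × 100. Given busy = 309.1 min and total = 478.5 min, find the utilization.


Utilization = busy / total × 100
= 309.1 / 478.5 × 100
= 64.6%


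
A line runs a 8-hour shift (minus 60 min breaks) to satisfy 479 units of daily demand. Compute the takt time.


Available = 8×60 - 60 = 420 min
Takt time = 420 / 479
= 0.88 min/unit


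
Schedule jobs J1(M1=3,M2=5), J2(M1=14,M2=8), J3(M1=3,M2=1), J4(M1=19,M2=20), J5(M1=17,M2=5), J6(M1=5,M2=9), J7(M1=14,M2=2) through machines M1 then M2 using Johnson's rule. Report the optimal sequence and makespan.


Johnson's rule:
Group 1 (M1≤M2, sort by M1): ['J1', 'J6', 'J4']
Group 2 (M1>M2, sort desc M2): ['J2', 'J5', 'J7', 'J3']
Sequence: J1 → J6 → J4 → J2 → J5 → J7 → J3
Makespan calculation:
  J1: M1 done=3, M2 done=8
  J6: M1 done=8, M2 done=17
  J4: M1 done=27, M2 done=47
  J2: M1 done=41, M2 done=55
  J5: M1 done=58, M2 done=63
  J7: M1 done=72, M2 done=74
  J3: M1 done=75, M2 done=76
= Sequence: J1 → J6 → J4 → J2 → J5 → J7 → J3, Makespan: 76


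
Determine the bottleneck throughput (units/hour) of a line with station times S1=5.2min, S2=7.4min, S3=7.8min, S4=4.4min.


Bottleneck = longest station time
Station times: [5.2, 7.4, 7.8, 4.4]
Max = 7.8 min
Rate = 60 / 7.8
= 7.69 units/hour (bottleneck: 7.8min)


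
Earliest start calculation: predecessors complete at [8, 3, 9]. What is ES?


ES = max of all predecessor completion times
Predecessors: [8, 3, 9]
ES = max(8, 3, 9)
= 9


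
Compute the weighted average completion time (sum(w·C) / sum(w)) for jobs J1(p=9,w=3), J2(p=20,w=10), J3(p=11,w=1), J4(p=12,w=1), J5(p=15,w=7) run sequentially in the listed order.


Completion times:
  J1: C=9, w×C=3×9=27
  J2: C=29, w×C=10×29=290
  J3: C=40, w×C=1×40=40
  J4: C=52, w×C=1×52=52
  J5: C=67, w×C=7×67=469
Sum w×C = 878
Sum w = 22
Weighted avg = 878/22
= 39.91


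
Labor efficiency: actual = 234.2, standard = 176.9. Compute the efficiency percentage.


Efficiency = (actual / standard) × 100
= (234.2 / 176.9) × 100
= 132.4%


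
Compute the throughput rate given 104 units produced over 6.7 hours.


Throughput = units / time
= 104 / 6.7
= 15.5 units/hour


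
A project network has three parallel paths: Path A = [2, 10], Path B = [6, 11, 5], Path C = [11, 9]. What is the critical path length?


Path A: 2 + 10 = 12
Path B: 6 + 11 + 5 = 22
Path C: 11 + 9 = 20
Critical path = longest = max(12, 22, 20)
= 22 (Path B)


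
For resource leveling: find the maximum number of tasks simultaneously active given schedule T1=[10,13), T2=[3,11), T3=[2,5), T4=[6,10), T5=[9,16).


Check each time point for overlaps:
  t=9: 3 tasks active (T2, T4, T5)
Max concurrent = 3


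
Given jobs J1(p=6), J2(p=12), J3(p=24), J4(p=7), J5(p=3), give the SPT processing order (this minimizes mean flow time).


SPT: sort by shortest processing time
  J5: p=3
  J1: p=6
  J4: p=7
  J2: p=12
  J3: p=24
Order: J5 → J1 → J4 → J2 → J3


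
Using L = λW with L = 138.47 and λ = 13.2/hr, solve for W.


Little's law: L = λW → W = L / λ
= 138.47 / 13.2
= 10.49 hours


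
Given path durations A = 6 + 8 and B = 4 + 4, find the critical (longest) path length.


Path A: 6 + 8 = 14
Path B: 4 + 4 = 8
Critical path = longest = max(14, 8)
= 14 (Path A)


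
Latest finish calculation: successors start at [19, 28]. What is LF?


LF = min of all successor start times
Successors start at: [19, 28]
LF = min(19, 28)
= 19


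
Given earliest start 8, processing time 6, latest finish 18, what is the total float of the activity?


EF = ES + duration = 8 + 6 = 14
LS = LF - duration = 18 - 6 = 12
Total Float = LF - EF = 18 - 14
(or LS - ES = 12 - 8)
= 4


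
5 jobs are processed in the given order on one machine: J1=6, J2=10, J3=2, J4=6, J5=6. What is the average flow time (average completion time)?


Completion times:
  J1: completes at 6
  J2: completes at 16
  J3: completes at 18
  J4: completes at 24
  J5: completes at 30
Sum = 94
Average = 94/5
= 18.80


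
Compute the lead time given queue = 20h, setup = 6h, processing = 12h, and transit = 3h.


Lead time = queue + setup + processing + transit
= 20 + 6 + 12 + 3
= 41 hours


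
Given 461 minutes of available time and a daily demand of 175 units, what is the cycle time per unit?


Cycle time = available time / demand
= 461 / 175
= 2.63 min/unit


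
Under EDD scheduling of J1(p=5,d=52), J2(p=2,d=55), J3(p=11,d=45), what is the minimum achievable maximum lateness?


EDD order: J3 → J1 → J2
Completion and lateness:
  J3: C=11, d=45, L=11-45=-34
  J1: C=16, d=52, L=16-52=-36
  J2: C=18, d=55, L=18-55=-37
Lmax = max(-34, -36, -37)
= -34


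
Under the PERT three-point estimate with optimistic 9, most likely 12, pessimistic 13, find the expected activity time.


te = (o + 4m + p) / 6
= (9 + 4×12 + 13) / 6
= (9 + 48 + 13) / 6
= 70 / 6
= 11.67


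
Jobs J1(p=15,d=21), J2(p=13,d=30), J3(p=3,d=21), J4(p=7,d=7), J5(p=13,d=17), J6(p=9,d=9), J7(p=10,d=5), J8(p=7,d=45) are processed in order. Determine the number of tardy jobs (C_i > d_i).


Completion vs due date:
  J1: C=15, d=21 → on time
  J2: C=28, d=30 → on time
  J3: C=31, d=21 → TARDY
  J4: C=38, d=7 → TARDY
  J5: C=51, d=17 → TARDY
  J6: C=60, d=9 → TARDY
  J7: C=70, d=5 → TARDY
  J8: C=77, d=45 → TARDY
Tardy jobs: J3, J4, J5, J6, J7, J8
Count = 6


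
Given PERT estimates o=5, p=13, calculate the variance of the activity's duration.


σ² = ((p - o) / 6)² = (p - o)² / 36
= (13 - 5)² / 36
= 8² / 36
= 64 / 36
= 1.7778


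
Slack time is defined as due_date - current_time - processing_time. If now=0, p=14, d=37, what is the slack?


Slack = due - current_time - processing
= 37 - 0 - 14
= 23


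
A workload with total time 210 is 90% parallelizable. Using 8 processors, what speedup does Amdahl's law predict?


Amdahl's law: T_p = T × ((1-p) + p/N)
= 210 × ((1-0.9) + 0.9/8)
= 210 × (0.10 + 0.1125)
= 210 × 0.2125
= 44.62
Speedup = 210/44.62
= 4.71×


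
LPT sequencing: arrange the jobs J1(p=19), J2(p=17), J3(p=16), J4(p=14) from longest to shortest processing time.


LPT: sort by longest processing time first
  J1: p=19
  J2: p=17
  J3: p=16
  J4: p=14
Order: J1 → J2 → J3 → J4


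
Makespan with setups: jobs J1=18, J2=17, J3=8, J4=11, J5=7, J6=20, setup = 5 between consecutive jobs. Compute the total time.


Makespan = Σ processing + (n-1) × setup
= (18 + 17 + 8 + 11 + 7 + 20) + (6-1)×5
= 81 + 25
= 106 time units


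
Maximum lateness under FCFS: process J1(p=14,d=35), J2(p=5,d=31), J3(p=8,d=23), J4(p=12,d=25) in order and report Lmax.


Lateness per job (L = C - d):
  J1: C=14, d=35, L=-21
  J2: C=19, d=31, L=-12
  J3: C=27, d=23, L=4
  J4: C=39, d=25, L=14
Lmax = max(-21, -12, 4, 14)
= 14


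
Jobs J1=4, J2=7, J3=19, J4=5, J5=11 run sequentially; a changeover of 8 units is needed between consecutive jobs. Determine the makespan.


Makespan = Σ processing + (n-1) × setup
= (4 + 7 + 19 + 5 + 11) + (5-1)×8
= 46 + 32
= 78 time units


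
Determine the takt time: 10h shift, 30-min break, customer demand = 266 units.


Available = 10×60 - 30 = 570 min
Takt time = 570 / 266
= 2.14 min/unit


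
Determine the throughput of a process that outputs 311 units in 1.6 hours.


Throughput = units / time
= 311 / 1.6
= 194.4 units/hour


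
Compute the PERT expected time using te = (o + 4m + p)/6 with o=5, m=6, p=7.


te = (o + 4m + p) / 6
= (5 + 4×6 + 7) / 6
= (5 + 24 + 7) / 6
= 36 / 6
= 6.00
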